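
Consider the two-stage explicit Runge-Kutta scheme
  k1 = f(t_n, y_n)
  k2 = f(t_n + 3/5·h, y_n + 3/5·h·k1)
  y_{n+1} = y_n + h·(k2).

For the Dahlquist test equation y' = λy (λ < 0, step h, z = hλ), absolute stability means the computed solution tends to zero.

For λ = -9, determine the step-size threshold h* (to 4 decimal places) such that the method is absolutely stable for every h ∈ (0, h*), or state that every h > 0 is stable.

(-1.6667,0); λ=-9 ⇒ h* = (5/3)/9 = 0.1852.

With y'=λy (z=hλ):
  k1=λy_n ⇒ h·k1=z·y_n;  k2=λ(1+3/5z)y_n ⇒ h·k2=z(1+3/5z)y_n
  y_{n+1}/y_n = 1 + z(1+3/5z) = 1 + z + 3/5z²
  R(z) = 1 + z + 3/5z².

Find x<0 with |R(x)|<1.
x=-0.51: |R|=0.6461
R=1: x+3/5x²=0 ⇒ x=−5/3=-1.6667; min R=1−1/(4·3/5)=0.5833>−1
Confirm numerically:
  x=-1.256: |R|=0.69052 <1
  x=-1.100: |R|=0.62600 <1
  x=-0.752: |R|=0.58730 <1
  x=-2.104: |R|=1.55209 >1
  x=-2.022: |R|=1.43109 >1
  x=-1.729: |R|=1.06466 >1
Interval (-1.6667, 0).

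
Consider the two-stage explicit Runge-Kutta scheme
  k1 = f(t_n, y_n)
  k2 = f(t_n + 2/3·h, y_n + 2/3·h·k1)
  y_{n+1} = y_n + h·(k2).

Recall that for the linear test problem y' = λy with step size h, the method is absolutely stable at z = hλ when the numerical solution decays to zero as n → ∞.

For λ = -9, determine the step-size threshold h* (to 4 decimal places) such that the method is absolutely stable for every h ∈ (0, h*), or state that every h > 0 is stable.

(-1.5000,0); λ=-9 ⇒ h* = (3/2)/9 = 0.1667.

With y'=λy (z=hλ):
  k1=λy_n ⇒ h·k1=z·y_n;  k2=λ(1+2/3z)y_n ⇒ h·k2=z(1+2/3z)y_n
  y_{n+1}/y_n = 1 + z(1+2/3z) = 1 + z + 2/3z²
  Hence R(z) = 1 + z + 2/3z².

Need |R(x)|<1, x<0.
x=-1.11: |R|=0.7114
R=1: x+2/3x²=0 ⇒ x=−3/2=-1.5000; min R=1−1/(4·2/3)=0.6250>−1
Confirm numerically:
  x=-1.386: |R|=0.89466 <1
  x=-1.262: |R|=0.79976 <1
  x=-0.914: |R|=0.64293 <1
  x=-0.862: |R|=0.63336 <1
  x=-1.800: |R|=1.36000 >1
  x=-1.646: |R|=1.16021 >1
Stable set (-1.5000, 0).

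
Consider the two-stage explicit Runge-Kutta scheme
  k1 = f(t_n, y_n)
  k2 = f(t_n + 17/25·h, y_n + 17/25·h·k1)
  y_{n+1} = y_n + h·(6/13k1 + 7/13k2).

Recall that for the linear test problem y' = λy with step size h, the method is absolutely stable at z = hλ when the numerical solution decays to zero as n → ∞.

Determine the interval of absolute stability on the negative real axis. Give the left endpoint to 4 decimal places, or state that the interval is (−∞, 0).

On y'=λy, z=hλ:
  k1=λy_n ⇒ h·k1=z·y_n;  k2=λ(1+17/25z)y_n ⇒ h·k2=z(1+17/25z)y_n
  y_{n+1}/y_n = 1 + 6/13z + 7/13z(1+17/25z) = 1 + z + 119/325z²
  R(z) = 1 + z + 119/325z².

Solve |R(x)|<1 on ℝ⁻.
x=-1.78: |R|=0.3801
R=1: x+119/325x²=0 ⇒ x=−325/119=-2.7311; min R=1−1/(4·119/325)=0.3172>−1
Confirm numerically:
  x=-2.272: |R|=0.61808 <1
  x=-2.000: |R|=0.46462 <1
  x=-1.336: |R|=0.31755 <1
  x=-1.273: |R|=0.32036 <1
  x=-3.220: |R|=1.57643 >1
  x=-3.201: |R|=1.55076 >1
  x=-3.189: |R|=1.53468 >1
So |R|<1 on (-2.7311, 0).

z∈(-2.7311,0).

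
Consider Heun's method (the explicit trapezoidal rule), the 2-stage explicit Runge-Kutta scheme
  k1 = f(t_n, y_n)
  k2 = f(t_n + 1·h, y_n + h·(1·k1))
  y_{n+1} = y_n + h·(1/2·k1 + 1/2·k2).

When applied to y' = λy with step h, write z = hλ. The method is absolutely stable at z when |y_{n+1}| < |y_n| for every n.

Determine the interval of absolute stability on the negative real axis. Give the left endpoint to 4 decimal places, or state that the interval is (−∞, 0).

(-2.0000, 0).

Set f=λy, z=hλ:
  order 2, 2-stage ⇒ R(z)=1+z+z^2/2
  (e.g. R(-0.57)=0.59245, |R|=0.59245)

Find x<0 with |R(x)|<1.
x=-0.57: |R|=0.5924
|R(-2.38)|=1.4522 |R(-2.23)|=1.2565 |R(-1.83)|=0.8445
Bisect:
  x_lo=-2.6808 |R|=1.9125  x_hi=-0.2555 |R|=0.7772
  mid=-1.46813 |R|=0.60957 →hi
  mid=-2.07447 |R|=1.07724 →lo
  mid=-1.77130 |R|=0.79745 →hi
  mid=-1.92288 |R|=0.92586 →hi
  mid=-1.99868 |R|=0.99868 →hi
  mid=-2.03657 |R|=1.03724 →lo
  mid=-2.01762 |R|=1.01778 →lo
  ...
  [-2.00001,-1.99986] ⇒ x*=-2.0000
So |R|<1 on (-2.0000, 0).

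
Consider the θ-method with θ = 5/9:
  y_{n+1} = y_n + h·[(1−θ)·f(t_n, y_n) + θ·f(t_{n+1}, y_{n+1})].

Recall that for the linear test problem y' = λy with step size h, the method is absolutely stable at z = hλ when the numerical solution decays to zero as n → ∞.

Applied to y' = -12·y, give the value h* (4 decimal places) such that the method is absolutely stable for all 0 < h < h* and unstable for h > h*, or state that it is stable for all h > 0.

Test eqn y'=λy, z=hλ:
  y_{n+1} = y_n + z·[4/9·y_n + 5/9·y_{n+1}] ⇒ (1 − 5/9z)y_{n+1} = (1 + 4/9z)y_n
  so R(z) = (1 + 4/9z)/(1 − 5/9z).

Need |R(x)|<1, x<0.
x=-1.21: |R|=0.2764
x=-2: |R|=0.0526
x=-10: |R|=0.5254
x=-100: |R|=0.7682
θ=5/9≥1/2 ⇒ |1+4/9x|<|1−5/9x| ∀x<0 ⇒ interval (−∞,0).

interval (−∞, 0). Any h>0 works for λ=-12.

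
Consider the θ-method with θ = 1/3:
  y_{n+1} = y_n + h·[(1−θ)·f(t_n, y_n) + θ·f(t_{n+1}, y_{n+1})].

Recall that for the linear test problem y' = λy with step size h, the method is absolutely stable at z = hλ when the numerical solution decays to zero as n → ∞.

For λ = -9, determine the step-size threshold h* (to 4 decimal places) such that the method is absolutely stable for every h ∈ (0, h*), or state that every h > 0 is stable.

(-6.0000,0); λ=-9 ⇒ h* = (6)/9 = 0.6667.

Set f=λy, z=hλ:
  y_{n+1} = y_n + z·[2/3·y_n + 1/3·y_{n+1}] ⇒ (1 − 1/3z)y_{n+1} = (1 + 2/3z)y_n
  so R(z) = (1 + 2/3z)/(1 − 1/3z).

Need |R(x)|<1, x<0.
x=-0.53: |R|=0.5496
R=−1: 1+2/3x = −1+1/3x ⇒ -1/3x=2 ⇒ x=2/(-1/3)=-6.0000
Confirm numerically:
  x=-5.396: |R|=0.92806 <1
  x=-3.113: |R|=0.52773 <1
  x=-3.080: |R|=0.51974 <1
  x=-6.430: |R|=1.04560 >1
  x=-6.121: |R|=1.01327 >1
Interval (-6.0000, 0).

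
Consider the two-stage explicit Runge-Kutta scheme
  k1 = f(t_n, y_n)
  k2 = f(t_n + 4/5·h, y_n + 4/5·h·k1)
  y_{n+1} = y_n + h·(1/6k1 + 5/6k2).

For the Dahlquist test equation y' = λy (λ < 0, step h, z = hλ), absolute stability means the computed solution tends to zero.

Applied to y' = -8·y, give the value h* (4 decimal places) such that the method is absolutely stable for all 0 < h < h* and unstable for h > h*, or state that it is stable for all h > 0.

On y'=λy, z=hλ:
  k1=λy_n ⇒ h·k1=z·y_n;  k2=λ(1+4/5z)y_n ⇒ h·k2=z(1+4/5z)y_n
  y_{n+1}/y_n = 1 + 1/6z + 5/6z(1+4/5z) = 1 + z + 2/3z²
  R(z) = 1 + z + 2/3z².

Need |R(x)|<1, x<0.
x=-1.64: |R|=1.1531
R=1: x+2/3x²=0 ⇒ x=−3/2=-1.5000; min R=1−1/(4·2/3)=0.6250>−1
Confirm numerically:
  x=-1.056: |R|=0.68742 <1
  x=-0.905: |R|=0.64102 <1
  x=-0.627: |R|=0.63509 <1
  x=-0.614: |R|=0.63733 <1
  x=-1.911: |R|=1.52361 >1
  x=-1.536: |R|=1.03686 >1
So |R|<1 on (-1.5000, 0).

(-1.5000,0); λ=-8 ⇒ h* = (3/2)/8 = 0.1875.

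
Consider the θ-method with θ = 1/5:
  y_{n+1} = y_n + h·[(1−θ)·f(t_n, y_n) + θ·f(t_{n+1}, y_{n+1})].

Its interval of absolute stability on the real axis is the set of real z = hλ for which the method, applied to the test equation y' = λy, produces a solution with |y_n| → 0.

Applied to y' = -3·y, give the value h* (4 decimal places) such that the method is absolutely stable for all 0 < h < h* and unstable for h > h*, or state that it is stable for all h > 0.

(-3.3333,0); λ=-3 ⇒ h* = (10/3)/3 = 1.1111.

Test eqn y'=λy, z=hλ:
  y_{n+1} = y_n + z·[4/5·y_n + 1/5·y_{n+1}] ⇒ (1 − 1/5z)y_{n+1} = (1 + 4/5z)y_n
  R(z) = (1 + 4/5z)/(1 − 1/5z).

Boundary: |R(x)|=1, x<0.
x=-0.83: |R|=0.2882
R=−1: 1+4/5x = −1+1/5x ⇒ -3/5x=2 ⇒ x=2/(-3/5)=-3.3333
Confirm numerically:
  x=-3.204: |R|=0.95271 <1
  x=-3.115: |R|=0.91929 <1
  x=-2.851: |R|=0.81569 <1
  x=-3.831: |R|=1.16906 >1
  x=-3.673: |R|=1.11749 >1
  x=-3.356: |R|=1.00814 >1
So |R|<1 on (-3.3333, 0).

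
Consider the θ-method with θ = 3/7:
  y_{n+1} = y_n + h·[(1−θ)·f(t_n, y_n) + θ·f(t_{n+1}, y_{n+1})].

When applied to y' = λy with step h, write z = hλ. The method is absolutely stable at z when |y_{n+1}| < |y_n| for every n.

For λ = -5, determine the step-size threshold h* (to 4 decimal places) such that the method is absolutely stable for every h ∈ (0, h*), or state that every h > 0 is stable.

(-14.0000,0); λ=-5 ⇒ h* = (14)/5 = 2.8000.

Set f=λy, z=hλ:
  y_{n+1} = y_n + z·[4/7·y_n + 3/7·y_{n+1}] ⇒ (1 − 3/7z)y_{n+1} = (1 + 4/7z)y_n
  Hence R(z) = (1 + 4/7z)/(1 − 3/7z).

Need |R(x)|<1, x<0.
x=-1.3: |R|=0.1651
R=−1: 1+4/7x = −1+3/7x ⇒ -1/7x=2 ⇒ x=2/(-1/7)=-14.0000
Confirm numerically:
  x=-13.501: |R|=0.98950 <1
  x=-9.856: |R|=0.88668 <1
  x=-8.149: |R|=0.81394 <1
  x=-14.522: |R|=1.01032 >1
  x=-14.352: |R|=1.00703 >1
So |R|<1 on (-14.0000, 0).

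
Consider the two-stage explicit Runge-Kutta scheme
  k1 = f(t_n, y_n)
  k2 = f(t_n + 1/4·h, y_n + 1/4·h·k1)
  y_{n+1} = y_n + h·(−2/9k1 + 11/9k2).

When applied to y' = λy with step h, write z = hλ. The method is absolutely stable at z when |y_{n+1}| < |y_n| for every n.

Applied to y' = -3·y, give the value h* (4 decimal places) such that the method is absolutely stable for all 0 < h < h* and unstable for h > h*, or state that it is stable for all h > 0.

(-3.2727,0); λ=-3 ⇒ h* = (36/11)/3 = 1.0909.

Set f=λy, z=hλ:
  k1=λy_n ⇒ h·k1=z·y_n;  k2=λ(1+1/4z)y_n ⇒ h·k2=z(1+1/4z)y_n
  y_{n+1}/y_n = 1 − 2/9z + 11/9z(1+1/4z) = 1 + z + 11/36z²
  R(z) = 1 + z + 11/36z².

Boundary: |R(x)|=1, x<0.
x=-0.88: |R|=0.3566
R=1: x+11/36x²=0 ⇒ x=−36/11=-3.2727; min R=1−1/(4·11/36)=0.1818>−1
Confirm numerically:
  x=-2.810: |R|=0.60270 <1
  x=-2.260: |R|=0.30066 <1
  x=-1.431: |R|=0.19470 <1
  x=-3.867: |R|=1.70218 >1
  x=-3.639: |R|=1.40726 >1
Interval (-3.2727, 0).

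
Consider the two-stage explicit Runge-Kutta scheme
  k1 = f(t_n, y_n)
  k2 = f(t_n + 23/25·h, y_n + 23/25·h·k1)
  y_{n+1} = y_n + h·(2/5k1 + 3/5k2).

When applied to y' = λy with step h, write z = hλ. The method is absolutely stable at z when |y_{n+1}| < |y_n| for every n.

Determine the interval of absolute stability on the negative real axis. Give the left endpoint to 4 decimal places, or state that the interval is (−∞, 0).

z∈(-1.8116,0).

Test eqn y'=λy, z=hλ:
  k1=λy_n ⇒ h·k1=z·y_n;  k2=λ(1+23/25z)y_n ⇒ h·k2=z(1+23/25z)y_n
  y_{n+1}/y_n = 1 + 2/5z + 3/5z(1+23/25z) = 1 + z + 69/125z²
  ⇒ R(z) = 1 + z + 69/125z².

Solve |R(x)|<1 on ℝ⁻.
x=-1.15: |R|=0.5800
R=1: x+69/125x²=0 ⇒ x=−125/69=-1.8116; min R=1−1/(4·69/125)=0.5471>−1
Confirm numerically:
  x=-1.024: |R|=0.55481 <1
  x=-0.991: |R|=0.55111 <1
  x=-0.883: |R|=0.54739 <1
  x=-0.818: |R|=0.55136 <1
  x=-2.103: |R|=1.33828 >1
  x=-2.099: |R|=1.33300 >1
  x=-1.863: |R|=1.05286 >1
Interval (-1.8116, 0).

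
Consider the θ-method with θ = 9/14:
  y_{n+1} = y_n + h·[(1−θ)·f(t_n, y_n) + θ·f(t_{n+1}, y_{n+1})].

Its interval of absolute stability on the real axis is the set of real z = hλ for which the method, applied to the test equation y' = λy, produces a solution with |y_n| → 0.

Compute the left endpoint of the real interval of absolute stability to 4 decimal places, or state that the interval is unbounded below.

interval (−∞, 0).

On y'=λy, z=hλ:
  y_{n+1} = y_n + z·[5/14·y_n + 9/14·y_{n+1}] ⇒ (1 − 9/14z)y_{n+1} = (1 + 5/14z)y_n
  ⇒ R(z) = (1 + 5/14z)/(1 − 9/14z).

Find x<0 with |R(x)|<1.
x=-1.12: |R|=0.3488
x=-2: |R|=0.1250
x=-10: |R|=0.3462
x=-100: |R|=0.5317
θ=9/14≥1/2 ⇒ |1+5/14x|<|1−9/14x| ∀x<0 ⇒ stable on all of ℝ⁻.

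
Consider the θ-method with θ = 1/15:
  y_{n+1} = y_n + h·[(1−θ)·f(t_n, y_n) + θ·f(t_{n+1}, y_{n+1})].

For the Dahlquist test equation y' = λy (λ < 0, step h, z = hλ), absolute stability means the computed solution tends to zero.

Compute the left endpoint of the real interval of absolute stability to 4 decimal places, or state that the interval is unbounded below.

On y'=λy, z=hλ:
  y_{n+1} = y_n + z·[14/15·y_n + 1/15·y_{n+1}] ⇒ (1 − 1/15z)y_{n+1} = (1 + 14/15z)y_n
  ⇒ R(z) = (1 + 14/15z)/(1 − 1/15z).

Solve |R(x)|<1 on ℝ⁻.
x=-1.17: |R|=0.0853
R=−1: 1+14/15x = −1+1/15x ⇒ -13/15x=2 ⇒ x=2/(-13/15)=-2.3077
Confirm numerically:
  x=-1.278: |R|=0.17766 <1
  x=-1.198: |R|=0.10940 <1
  x=-1.129: |R|=0.04997 <1
  x=-2.734: |R|=1.31251 >1
  x=-2.655: |R|=1.25573 >1
Interval (-2.3077, 0).

left endpoint -2.3077.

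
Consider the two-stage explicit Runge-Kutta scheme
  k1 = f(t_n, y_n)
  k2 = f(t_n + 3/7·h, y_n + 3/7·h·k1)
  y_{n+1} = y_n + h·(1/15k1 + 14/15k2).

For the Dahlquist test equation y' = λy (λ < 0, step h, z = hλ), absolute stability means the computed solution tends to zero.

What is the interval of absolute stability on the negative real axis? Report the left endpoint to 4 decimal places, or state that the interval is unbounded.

With y'=λy (z=hλ):
  k1=λy_n ⇒ h·k1=z·y_n;  k2=λ(1+3/7z)y_n ⇒ h·k2=z(1+3/7z)y_n
  y_{n+1}/y_n = 1 + 1/15z + 14/15z(1+3/7z) = 1 + z + 2/5z²
  Hence R(z) = 1 + z + 2/5z².

Boundary: |R(x)|=1, x<0.
x=-1.34: |R|=0.3782
R=1: x+2/5x²=0 ⇒ x=−5/2=-2.5000; min R=1−1/(4·2/5)=0.3750>−1
Confirm numerically:
  x=-2.219: |R|=0.75058 <1
  x=-1.499: |R|=0.39980 <1
  x=-1.409: |R|=0.38511 <1
  x=-1.145: |R|=0.37941 <1
  x=-2.890: |R|=1.45084 >1
  x=-2.712: |R|=1.22998 >1
  x=-2.675: |R|=1.18725 >1
Stable set (-2.5000, 0).

(-2.5000, 0).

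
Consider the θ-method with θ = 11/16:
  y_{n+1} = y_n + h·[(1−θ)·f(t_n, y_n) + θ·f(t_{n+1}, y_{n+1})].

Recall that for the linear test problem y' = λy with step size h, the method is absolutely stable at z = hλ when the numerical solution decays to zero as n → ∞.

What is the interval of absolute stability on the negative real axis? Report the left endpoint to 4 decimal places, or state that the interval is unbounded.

interval (−∞, 0).

Set f=λy, z=hλ:
  y_{n+1} = y_n + z·[5/16·y_n + 11/16·y_{n+1}] ⇒ (1 − 11/16z)y_{n+1} = (1 + 5/16z)y_n
  R(z) = (1 + 5/16z)/(1 − 11/16z).

Find x<0 with |R(x)|<1.
x=-1.55: |R|=0.2496
x=-2: |R|=0.1579
x=-10: |R|=0.2698
x=-100: |R|=0.4337
θ=11/16≥1/2 ⇒ |1+5/16x|<|1−11/16x| ∀x<0 ⇒ unbounded interval.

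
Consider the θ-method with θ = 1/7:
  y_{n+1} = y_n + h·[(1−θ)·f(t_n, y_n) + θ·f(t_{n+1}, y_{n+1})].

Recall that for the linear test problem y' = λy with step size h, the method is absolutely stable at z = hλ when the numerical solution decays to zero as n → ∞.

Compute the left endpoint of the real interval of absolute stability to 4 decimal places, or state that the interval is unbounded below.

left endpoint -2.8000.

On y'=λy, z=hλ:
  y_{n+1} = y_n + z·[6/7·y_n + 1/7·y_{n+1}] ⇒ (1 − 1/7z)y_{n+1} = (1 + 6/7z)y_n
  R(z) = (1 + 6/7z)/(1 − 1/7z).

Find x<0 with |R(x)|<1.
x=-0.66: |R|=0.3969
R=−1: 1+6/7x = −1+1/7x ⇒ -5/7x=2 ⇒ x=2/(-5/7)=-2.8000
Confirm numerically:
  x=-2.406: |R|=0.79056 <1
  x=-2.395: |R|=0.78446 <1
  x=-2.164: |R|=0.65299 <1
  x=-1.231: |R|=0.04690 <1
  x=-3.246: |R|=1.21765 >1
  x=-3.007: |R|=1.10343 >1
  x=-2.948: |R|=1.07439 >1
Interval (-2.8000, 0).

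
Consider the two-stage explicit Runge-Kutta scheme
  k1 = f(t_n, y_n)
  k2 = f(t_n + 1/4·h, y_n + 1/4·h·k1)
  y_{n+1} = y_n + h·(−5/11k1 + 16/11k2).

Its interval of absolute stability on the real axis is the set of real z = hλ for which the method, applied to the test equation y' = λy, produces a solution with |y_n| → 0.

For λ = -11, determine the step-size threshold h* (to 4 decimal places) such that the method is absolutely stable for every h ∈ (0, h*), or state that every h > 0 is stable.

With y'=λy (z=hλ):
  k1=λy_n ⇒ h·k1=z·y_n;  k2=λ(1+1/4z)y_n ⇒ h·k2=z(1+1/4z)y_n
  y_{n+1}/y_n = 1 − 5/11z + 16/11z(1+1/4z) = 1 + z + 4/11z²
  Hence R(z) = 1 + z + 4/11z².

Find x<0 with |R(x)|<1.
x=-0.69: |R|=0.4831
R=1: x+4/11x²=0 ⇒ x=−11/4=-2.7500; min R=1−1/(4·4/11)=0.3125>−1
Confirm numerically:
  x=-2.710: |R|=0.96058 <1
  x=-2.327: |R|=0.64207 <1
  x=-1.489: |R|=0.31723 <1
  x=-3.111: |R|=1.40839 >1
  x=-2.800: |R|=1.05091 >1
Interval (-2.7500, 0).

(-2.7500,0); λ=-11 ⇒ h* = (11/4)/11 = 0.2500.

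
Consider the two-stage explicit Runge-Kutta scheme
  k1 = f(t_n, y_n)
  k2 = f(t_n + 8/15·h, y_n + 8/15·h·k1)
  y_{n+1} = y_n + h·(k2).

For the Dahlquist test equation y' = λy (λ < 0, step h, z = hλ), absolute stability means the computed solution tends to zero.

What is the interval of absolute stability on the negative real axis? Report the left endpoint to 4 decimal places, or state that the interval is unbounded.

z∈(-1.8750,0).

Set f=λy, z=hλ:
  k1=λy_n ⇒ h·k1=z·y_n;  k2=λ(1+8/15z)y_n ⇒ h·k2=z(1+8/15z)y_n
  y_{n+1}/y_n = 1 + z(1+8/15z) = 1 + z + 8/15z²
  R(z) = 1 + z + 8/15z².

Boundary: |R(x)|=1, x<0.
x=-1.18: |R|=0.5626
R=1: x+8/15x²=0 ⇒ x=−15/8=-1.8750; min R=1−1/(4·8/15)=0.5312>−1
Confirm numerically:
  x=-1.332: |R|=0.61425 <1
  x=-1.256: |R|=0.58535 <1
  x=-1.137: |R|=0.55248 <1
  x=-0.757: |R|=0.54863 <1
  x=-2.044: |R|=1.18423 >1
  x=-1.943: |R|=1.07047 >1
Interval (-1.8750, 0).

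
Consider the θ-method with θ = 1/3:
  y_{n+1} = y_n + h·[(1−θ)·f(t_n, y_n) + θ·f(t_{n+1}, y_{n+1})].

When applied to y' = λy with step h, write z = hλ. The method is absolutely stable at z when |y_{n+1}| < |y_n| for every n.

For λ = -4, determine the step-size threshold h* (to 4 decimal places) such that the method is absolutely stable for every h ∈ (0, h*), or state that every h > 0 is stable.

On y'=λy, z=hλ:
  y_{n+1} = y_n + z·[2/3·y_n + 1/3·y_{n+1}] ⇒ (1 − 1/3z)y_{n+1} = (1 + 2/3z)y_n
  R(z) = (1 + 2/3z)/(1 − 1/3z).

Boundary: |R(x)|=1, x<0.
x=-0.98: |R|=0.2613
R=−1: 1+2/3x = −1+1/3x ⇒ -1/3x=2 ⇒ x=2/(-1/3)=-6.0000
Confirm numerically:
  x=-3.897: |R|=0.69508 <1
  x=-3.753: |R|=0.66726 <1
  x=-3.704: |R|=0.65752 <1
  x=-2.571: |R|=0.38449 <1
  x=-6.439: |R|=1.04651 >1
  x=-6.272: |R|=1.02934 >1
  x=-6.252: |R|=1.02724 >1
Interval (-6.0000, 0).

(-6.0000,0); λ=-4 ⇒ h* = (6)/4 = 1.5000.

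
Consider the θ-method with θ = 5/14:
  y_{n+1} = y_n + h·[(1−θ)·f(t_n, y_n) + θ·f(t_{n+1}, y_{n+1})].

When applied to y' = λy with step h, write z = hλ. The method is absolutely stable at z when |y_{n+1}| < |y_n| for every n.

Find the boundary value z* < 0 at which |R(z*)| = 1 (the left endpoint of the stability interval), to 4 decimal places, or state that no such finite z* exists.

left endpoint -7.0000.

With y'=λy (z=hλ):
  y_{n+1} = y_n + z·[9/14·y_n + 5/14·y_{n+1}] ⇒ (1 − 5/14z)y_{n+1} = (1 + 9/14z)y_n
  Hence R(z) = (1 + 9/14z)/(1 − 5/14z).

Boundary: |R(x)|=1, x<0.
x=-1.56: |R|=0.0018
R=−1: 1+9/14x = −1+5/14x ⇒ -2/7x=2 ⇒ x=2/(-2/7)=-7.0000
Confirm numerically:
  x=-6.698: |R|=0.97456 <1
  x=-5.787: |R|=0.88699 <1
  x=-4.710: |R|=0.75606 <1
  x=-7.210: |R|=1.01678 >1
  x=-7.026: |R|=1.00212 >1
Interval (-7.0000, 0).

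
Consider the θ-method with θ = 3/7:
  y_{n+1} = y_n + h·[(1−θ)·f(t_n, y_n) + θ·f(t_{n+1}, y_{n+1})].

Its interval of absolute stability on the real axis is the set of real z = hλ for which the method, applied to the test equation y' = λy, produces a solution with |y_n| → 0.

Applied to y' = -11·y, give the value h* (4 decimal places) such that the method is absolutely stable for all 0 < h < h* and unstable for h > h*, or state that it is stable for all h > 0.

With y'=λy (z=hλ):
  y_{n+1} = y_n + z·[4/7·y_n + 3/7·y_{n+1}] ⇒ (1 − 3/7z)y_{n+1} = (1 + 4/7z)y_n
  R(z) = (1 + 4/7z)/(1 − 3/7z).

Need |R(x)|<1, x<0.
x=-0.8: |R|=0.4043
R=−1: 1+4/7x = −1+3/7x ⇒ -1/7x=2 ⇒ x=2/(-1/7)=-14.0000
Confirm numerically:
  x=-12.826: |R|=0.97419 <1
  x=-11.623: |R|=0.94323 <1
  x=-8.567: |R|=0.83386 <1
  x=-14.552: |R|=1.01090 >1
  x=-14.388: |R|=1.00773 >1
  x=-14.333: |R|=1.00666 >1
So |R|<1 on (-14.0000, 0).

(-14.0000,0); λ=-11 ⇒ h* = (14)/11 = 1.2727.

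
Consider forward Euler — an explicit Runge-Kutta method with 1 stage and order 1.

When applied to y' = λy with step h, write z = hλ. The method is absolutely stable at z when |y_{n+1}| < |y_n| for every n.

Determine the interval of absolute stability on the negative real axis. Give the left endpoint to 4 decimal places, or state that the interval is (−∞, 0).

z∈(-2.0000,0).

With y'=λy (z=hλ):
  order 1, 1-stage ⇒ R(z)=1+z
  (e.g. R(-0.67)=0.33000, |R|=0.33000)

Need |R(x)|<1, x<0.
x=-0.67: |R|=0.3300
|R(-1.85)|=0.8500 |R(-1.77)|=0.7700 |R(-0.81)|=0.1900
Bisect:
  x_lo=-2.3977 |R|=1.3977  x_hi=-0.3768 |R|=0.6232
  mid=-1.38729 |R|=0.38729 →hi
  mid=-1.89252 |R|=0.89252 →hi
  mid=-2.14513 |R|=1.14513 →lo
  mid=-2.01882 |R|=1.01882 →lo
  mid=-1.95567 |R|=0.95567 →hi
  mid=-1.98725 |R|=0.98725 →hi
  mid=-2.00304 |R|=1.00304 →lo
  mid=-1.99514 |R|=0.99514 →hi
  mid=-1.99909 |R|=0.99909 →hi
  ...
  [-2.00008,-1.99995] ⇒ x*=-2.0000
So |R|<1 on (-2.0000, 0).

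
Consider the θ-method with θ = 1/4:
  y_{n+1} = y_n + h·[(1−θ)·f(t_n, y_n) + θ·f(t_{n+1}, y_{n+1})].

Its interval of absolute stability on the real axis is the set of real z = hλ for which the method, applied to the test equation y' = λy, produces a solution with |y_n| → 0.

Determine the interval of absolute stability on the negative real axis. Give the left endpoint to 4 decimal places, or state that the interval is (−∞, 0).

On y'=λy, z=hλ:
  y_{n+1} = y_n + z·[3/4·y_n + 1/4·y_{n+1}] ⇒ (1 − 1/4z)y_{n+1} = (1 + 3/4z)y_n
  Hence R(z) = (1 + 3/4z)/(1 − 1/4z).

Solve |R(x)|<1 on ℝ⁻.
x=-1.3: |R|=0.0189
R=−1: 1+3/4x = −1+1/4x ⇒ -1/2x=2 ⇒ x=2/(-1/2)=-4.0000
Confirm numerically:
  x=-3.716: |R|=0.92639 <1
  x=-3.371: |R|=0.82933 <1
  x=-2.978: |R|=0.70708 <1
  x=-1.661: |R|=0.17364 <1
  x=-4.420: |R|=1.09976 >1
  x=-4.360: |R|=1.08612 >1
So |R|<1 on (-4.0000, 0).

z∈(-4.0000,0).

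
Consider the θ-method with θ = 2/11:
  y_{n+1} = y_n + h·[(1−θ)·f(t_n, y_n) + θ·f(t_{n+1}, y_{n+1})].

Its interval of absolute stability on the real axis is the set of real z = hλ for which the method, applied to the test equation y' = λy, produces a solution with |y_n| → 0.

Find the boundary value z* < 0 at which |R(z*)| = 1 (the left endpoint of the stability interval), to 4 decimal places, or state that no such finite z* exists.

Set f=λy, z=hλ:
  y_{n+1} = y_n + z·[9/11·y_n + 2/11·y_{n+1}] ⇒ (1 − 2/11z)y_{n+1} = (1 + 9/11z)y_n
  ⇒ R(z) = (1 + 9/11z)/(1 − 2/11z).

Find x<0 with |R(x)|<1.
x=-1.42: |R|=0.1286
R=−1: 1+9/11x = −1+2/11x ⇒ -7/11x=2 ⇒ x=2/(-7/11)=-3.1429
Confirm numerically:
  x=-2.698: |R|=0.81008 <1
  x=-2.259: |R|=0.60130 <1
  x=-1.465: |R|=0.15686 <1
  x=-1.437: |R|=0.13933 <1
  x=-3.547: |R|=1.15635 >1
  x=-3.494: |R|=1.13665 >1
  x=-3.470: |R|=1.12765 >1
So |R|<1 on (-3.1429, 0).

left endpoint -3.1429.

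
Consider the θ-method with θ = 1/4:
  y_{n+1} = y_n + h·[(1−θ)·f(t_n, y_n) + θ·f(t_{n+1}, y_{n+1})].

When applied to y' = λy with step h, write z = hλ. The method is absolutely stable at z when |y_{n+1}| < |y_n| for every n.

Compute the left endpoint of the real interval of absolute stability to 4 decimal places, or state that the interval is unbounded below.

Test eqn y'=λy, z=hλ:
  y_{n+1} = y_n + z·[3/4·y_n + 1/4·y_{n+1}] ⇒ (1 − 1/4z)y_{n+1} = (1 + 3/4z)y_n
  ⇒ R(z) = (1 + 3/4z)/(1 − 1/4z).

Solve |R(x)|<1 on ℝ⁻.
x=-0.88: |R|=0.2787
R=−1: 1+3/4x = −1+1/4x ⇒ -1/2x=2 ⇒ x=2/(-1/2)=-4.0000
Confirm numerically:
  x=-2.163: |R|=0.40386 <1
  x=-2.151: |R|=0.39880 <1
  x=-1.934: |R|=0.30367 <1
  x=-4.449: |R|=1.10628 >1
  x=-4.350: |R|=1.08383 >1
  x=-4.234: |R|=1.05684 >1
Interval (-4.0000, 0).

z* = -4.0000.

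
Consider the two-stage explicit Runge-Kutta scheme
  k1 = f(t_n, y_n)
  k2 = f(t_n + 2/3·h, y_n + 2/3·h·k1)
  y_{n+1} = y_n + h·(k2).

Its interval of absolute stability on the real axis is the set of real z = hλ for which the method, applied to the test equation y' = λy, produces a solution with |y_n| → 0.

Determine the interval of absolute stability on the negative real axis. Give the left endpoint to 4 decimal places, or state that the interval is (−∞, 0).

(-1.5000, 0).

Test eqn y'=λy, z=hλ:
  k1=λy_n ⇒ h·k1=z·y_n;  k2=λ(1+2/3z)y_n ⇒ h·k2=z(1+2/3z)y_n
  y_{n+1}/y_n = 1 + z(1+2/3z) = 1 + z + 2/3z²
  ⇒ R(z) = 1 + z + 2/3z².

Need |R(x)|<1, x<0.
x=-0.38: |R|=0.7163
R=1: x+2/3x²=0 ⇒ x=−3/2=-1.5000; min R=1−1/(4·2/3)=0.6250>−1
Confirm numerically:
  x=-1.441: |R|=0.94332 <1
  x=-0.908: |R|=0.64164 <1
  x=-0.649: |R|=0.63180 <1
  x=-1.925: |R|=1.54542 >1
  x=-1.665: |R|=1.18315 >1
  x=-1.562: |R|=1.06456 >1
Stable set (-1.5000, 0).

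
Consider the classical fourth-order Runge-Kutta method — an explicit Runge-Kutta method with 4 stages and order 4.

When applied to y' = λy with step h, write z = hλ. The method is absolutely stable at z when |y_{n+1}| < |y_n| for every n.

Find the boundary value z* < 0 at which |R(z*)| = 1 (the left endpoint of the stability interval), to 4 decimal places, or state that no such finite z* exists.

With y'=λy (z=hλ):
  order 4, 4-stage ⇒ R(z)=1+z+z^2/2+z^3/6+z^4/24
  (e.g. R(-0.85)=0.43065, |R|=0.43065)

Need |R(x)|<1, x<0.
x=-0.85: |R|=0.4306
|R(-2.91)|=1.2049 |R(-1.08)|=0.3499 |R(-0.96)|=0.3887
Bisect:
  x_lo=-3.1596 |R|=1.7275  x_hi=-0.2370 |R|=0.7890
  mid=-1.69834 |R|=0.27405 →hi
  mid=-2.42899 |R|=0.58292 →hi
  mid=-2.79432 |R|=1.01369 →lo
  mid=-2.61166 |R|=0.76825 →hi
  mid=-2.70299 |R|=0.88283 →hi
  mid=-2.74865 |R|=0.94615 →hi
  mid=-2.77148 |R|=0.97938 →hi
  ...
  [-2.78540,-2.78522] ⇒ x*=-2.7853
So |R|<1 on (-2.7853, 0).

z* = -2.7853.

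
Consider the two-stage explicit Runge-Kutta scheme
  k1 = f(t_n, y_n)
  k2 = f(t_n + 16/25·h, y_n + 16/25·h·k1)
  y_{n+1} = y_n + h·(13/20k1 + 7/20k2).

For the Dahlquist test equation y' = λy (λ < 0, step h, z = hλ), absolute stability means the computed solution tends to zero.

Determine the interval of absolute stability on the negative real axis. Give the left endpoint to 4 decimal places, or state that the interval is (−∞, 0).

z∈(-4.4643,0).

Test eqn y'=λy, z=hλ:
  k1=λy_n ⇒ h·k1=z·y_n;  k2=λ(1+16/25z)y_n ⇒ h·k2=z(1+16/25z)y_n
  y_{n+1}/y_n = 1 + 13/20z + 7/20z(1+16/25z) = 1 + z + 28/125z²
  so R(z) = 1 + z + 28/125z².

Solve |R(x)|<1 on ℝ⁻.
x=-1.31: |R|=0.0744
R=1: x+28/125x²=0 ⇒ x=−125/28=-4.4643; min R=1−1/(4·28/125)=-0.1161>−1
Confirm numerically:
  x=-3.815: |R|=0.44515 <1
  x=-2.620: |R|=0.08237 <1
  x=-2.454: |R|=0.10505 <1
  x=-4.705: |R|=1.25369 >1
  x=-4.672: |R|=1.21738 >1
Stable set (-4.4643, 0).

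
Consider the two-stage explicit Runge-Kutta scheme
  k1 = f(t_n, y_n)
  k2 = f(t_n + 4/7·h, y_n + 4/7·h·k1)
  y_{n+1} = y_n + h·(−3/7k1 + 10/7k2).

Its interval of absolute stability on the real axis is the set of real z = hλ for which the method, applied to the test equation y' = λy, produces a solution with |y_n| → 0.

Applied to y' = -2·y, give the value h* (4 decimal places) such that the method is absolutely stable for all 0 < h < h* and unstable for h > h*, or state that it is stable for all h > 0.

Set f=λy, z=hλ:
  k1=λy_n ⇒ h·k1=z·y_n;  k2=λ(1+4/7z)y_n ⇒ h·k2=z(1+4/7z)y_n
  y_{n+1}/y_n = 1 − 3/7z + 10/7z(1+4/7z) = 1 + z + 40/49z²
  R(z) = 1 + z + 40/49z².

Solve |R(x)|<1 on ℝ⁻.
x=-1.17: |R|=0.9475
R=1: x+40/49x²=0 ⇒ x=−49/40=-1.2250; min R=1−1/(4·40/49)=0.6937>−1
Confirm numerically:
  x=-0.735: |R|=0.70600 <1
  x=-0.733: |R|=0.70560 <1
  x=-0.670: |R|=0.69645 <1
  x=-0.612: |R|=0.69375 <1
  x=-1.697: |R|=1.65386 >1
  x=-1.598: |R|=1.48657 >1
  x=-1.352: |R|=1.14017 >1
Interval (-1.2250, 0).

(-1.2250,0); λ=-2 ⇒ h* = (49/40)/2 = 0.6125.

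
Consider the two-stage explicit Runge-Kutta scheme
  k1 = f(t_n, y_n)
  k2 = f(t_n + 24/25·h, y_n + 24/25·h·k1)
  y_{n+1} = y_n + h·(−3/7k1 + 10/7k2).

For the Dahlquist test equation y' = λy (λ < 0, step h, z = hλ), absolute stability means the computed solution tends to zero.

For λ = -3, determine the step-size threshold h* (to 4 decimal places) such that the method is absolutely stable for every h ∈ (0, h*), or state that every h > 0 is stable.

Test eqn y'=λy, z=hλ:
  k1=λy_n ⇒ h·k1=z·y_n;  k2=λ(1+24/25z)y_n ⇒ h·k2=z(1+24/25z)y_n
  y_{n+1}/y_n = 1 − 3/7z + 10/7z(1+24/25z) = 1 + z + 48/35z²
  R(z) = 1 + z + 48/35z².

Need |R(x)|<1, x<0.
x=-1.33: |R|=2.0959
R=1: x+48/35x²=0 ⇒ x=−35/48=-0.7292; min R=1−1/(4·48/35)=0.8177>−1
Confirm numerically:
  x=-0.662: |R|=0.93902 <1
  x=-0.460: |R|=0.83019 <1
  x=-0.400: |R|=0.81943 <1
  x=-0.342: |R|=0.81841 <1
  x=-1.191: |R|=1.75435 >1
  x=-1.153: |R|=1.67019 >1
Stable set (-0.7292, 0).

(-0.7292,0); λ=-3 ⇒ h* = (35/48)/3 = 0.2431.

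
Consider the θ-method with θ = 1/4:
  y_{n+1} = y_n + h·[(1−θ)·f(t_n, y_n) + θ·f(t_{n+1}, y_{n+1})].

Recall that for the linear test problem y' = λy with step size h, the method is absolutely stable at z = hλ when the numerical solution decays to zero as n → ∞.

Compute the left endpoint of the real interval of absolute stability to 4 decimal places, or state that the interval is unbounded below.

Set f=λy, z=hλ:
  y_{n+1} = y_n + z·[3/4·y_n + 1/4·y_{n+1}] ⇒ (1 − 1/4z)y_{n+1} = (1 + 3/4z)y_n
  so R(z) = (1 + 3/4z)/(1 − 1/4z).

Find x<0 with |R(x)|<1.
x=-1.24: |R|=0.0534
R=−1: 1+3/4x = −1+1/4x ⇒ -1/2x=2 ⇒ x=2/(-1/2)=-4.0000
Confirm numerically:
  x=-3.478: |R|=0.86039 <1
  x=-2.710: |R|=0.61550 <1
  x=-2.371: |R|=0.48862 <1
  x=-1.991: |R|=0.32933 <1
  x=-4.253: |R|=1.06131 >1
  x=-4.150: |R|=1.03681 >1
Interval (-4.0000, 0).

z* = -4.0000.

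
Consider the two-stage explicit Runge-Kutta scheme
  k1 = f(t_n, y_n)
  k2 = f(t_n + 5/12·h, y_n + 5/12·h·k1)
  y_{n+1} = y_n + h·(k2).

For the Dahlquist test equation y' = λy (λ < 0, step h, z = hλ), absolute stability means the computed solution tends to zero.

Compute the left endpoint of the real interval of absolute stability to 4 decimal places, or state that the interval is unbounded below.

On y'=λy, z=hλ:
  k1=λy_n ⇒ h·k1=z·y_n;  k2=λ(1+5/12z)y_n ⇒ h·k2=z(1+5/12z)y_n
  y_{n+1}/y_n = 1 + z(1+5/12z) = 1 + z + 5/12z²
  so R(z) = 1 + z + 5/12z².

Need |R(x)|<1, x<0.
x=-1.58: |R|=0.4602
R=1: x+5/12x²=0 ⇒ x=−12/5=-2.4000; min R=1−1/(4·5/12)=0.4000>−1
Confirm numerically:
  x=-2.176: |R|=0.79691 <1
  x=-1.609: |R|=0.46970 <1
  x=-1.290: |R|=0.40338 <1
  x=-2.757: |R|=1.41010 >1
  x=-2.599: |R|=1.21550 >1
  x=-2.571: |R|=1.18318 >1
Stable set (-2.4000, 0).

z* = -2.4000.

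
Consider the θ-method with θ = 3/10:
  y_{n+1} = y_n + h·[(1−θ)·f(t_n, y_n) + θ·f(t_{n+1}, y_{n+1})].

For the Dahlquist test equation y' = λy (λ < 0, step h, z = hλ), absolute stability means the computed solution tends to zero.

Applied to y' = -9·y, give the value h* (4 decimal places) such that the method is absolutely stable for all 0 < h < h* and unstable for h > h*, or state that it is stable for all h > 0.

(-5.0000,0); λ=-9 ⇒ h* = (5)/9 = 0.5556.

Set f=λy, z=hλ:
  y_{n+1} = y_n + z·[7/10·y_n + 3/10·y_{n+1}] ⇒ (1 − 3/10z)y_{n+1} = (1 + 7/10z)y_n
  Hence R(z) = (1 + 7/10z)/(1 − 3/10z).

Need |R(x)|<1, x<0.
x=-1.55: |R|=0.0580
R=−1: 1+7/10x = −1+3/10x ⇒ -2/5x=2 ⇒ x=2/(-2/5)=-5.0000
Confirm numerically:
  x=-3.774: |R|=0.77000 <1
  x=-3.675: |R|=0.74792 <1
  x=-2.640: |R|=0.47321 <1
  x=-2.107: |R|=0.29097 <1
  x=-5.512: |R|=1.07718 >1
  x=-5.393: |R|=1.06005 >1
Stable set (-5.0000, 0).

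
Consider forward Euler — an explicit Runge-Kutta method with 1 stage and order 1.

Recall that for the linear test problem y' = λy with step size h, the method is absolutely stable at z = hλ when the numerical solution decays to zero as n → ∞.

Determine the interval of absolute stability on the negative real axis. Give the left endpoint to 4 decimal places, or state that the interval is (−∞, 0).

z∈(-2.0000,0).

Set f=λy, z=hλ:
  order 1, 1-stage ⇒ R(z)=1+z
  (e.g. R(-0.4)=0.60000, |R|=0.60000)

Need |R(x)|<1, x<0.
x=-0.4: |R|=0.6000
|R(-2.35)|=1.3500 |R(-2.16)|=1.1600 |R(-1.52)|=0.5200
Bisect:
  x_lo=-2.4390 |R|=1.4390  x_hi=-0.3682 |R|=0.6318
  mid=-1.40359 |R|=0.40359 →hi
  mid=-1.92128 |R|=0.92128 →hi
  mid=-2.18013 |R|=1.18013 →lo
  mid=-2.05071 |R|=1.05071 →lo
  mid=-1.98600 |R|=0.98600 →hi
  mid=-2.01835 |R|=1.01835 →lo
  mid=-2.00217 |R|=1.00217 →lo
  mid=-1.99409 |R|=0.99409 →hi
  mid=-1.99813 |R|=0.99813 →hi
  mid=-2.00015 |R|=1.00015 →lo
  ...
  [-2.00003,-1.99990] ⇒ x*=-2.0000
Stable set (-2.0000, 0).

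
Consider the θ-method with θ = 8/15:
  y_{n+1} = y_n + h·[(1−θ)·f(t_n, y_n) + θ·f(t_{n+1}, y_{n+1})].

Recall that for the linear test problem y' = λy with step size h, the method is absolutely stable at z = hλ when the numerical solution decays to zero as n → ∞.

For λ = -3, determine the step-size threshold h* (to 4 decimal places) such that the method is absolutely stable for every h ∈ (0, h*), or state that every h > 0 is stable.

On y'=λy, z=hλ:
  y_{n+1} = y_n + z·[7/15·y_n + 8/15·y_{n+1}] ⇒ (1 − 8/15z)y_{n+1} = (1 + 7/15z)y_n
  Hence R(z) = (1 + 7/15z)/(1 − 8/15z).

Boundary: |R(x)|=1, x<0.
x=-1.27: |R|=0.2428
x=-2: |R|=0.0323
x=-10: |R|=0.5789
x=-100: |R|=0.8405
θ=8/15≥1/2 ⇒ |1+7/15x|<|1−8/15x| ∀x<0 ⇒ unbounded interval.

(−∞, 0) — no finite endpoint. Any h>0 works for λ=-3.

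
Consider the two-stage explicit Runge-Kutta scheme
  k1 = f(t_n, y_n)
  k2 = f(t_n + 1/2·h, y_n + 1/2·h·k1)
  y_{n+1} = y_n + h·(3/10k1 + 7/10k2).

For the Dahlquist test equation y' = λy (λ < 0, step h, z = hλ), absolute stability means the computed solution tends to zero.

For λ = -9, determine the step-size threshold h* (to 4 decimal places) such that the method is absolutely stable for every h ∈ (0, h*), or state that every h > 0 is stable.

(-2.8571,0); λ=-9 ⇒ h* = (20/7)/9 = 0.3175.

On y'=λy, z=hλ:
  k1=λy_n ⇒ h·k1=z·y_n;  k2=λ(1+1/2z)y_n ⇒ h·k2=z(1+1/2z)y_n
  y_{n+1}/y_n = 1 + 3/10z + 7/10z(1+1/2z) = 1 + z + 7/20z²
  Hence R(z) = 1 + z + 7/20z².

Need |R(x)|<1, x<0.
x=-0.35: |R|=0.6929
R=1: x+7/20x²=0 ⇒ x=−20/7=-2.8571; min R=1−1/(4·7/20)=0.2857>−1
Confirm numerically:
  x=-2.300: |R|=0.55150 <1
  x=-2.014: |R|=0.40567 <1
  x=-1.764: |R|=0.32509 <1
  x=-3.022: |R|=1.17437 >1
  x=-2.953: |R|=1.09907 >1
  x=-2.910: |R|=1.05383 >1
So |R|<1 on (-2.8571, 0).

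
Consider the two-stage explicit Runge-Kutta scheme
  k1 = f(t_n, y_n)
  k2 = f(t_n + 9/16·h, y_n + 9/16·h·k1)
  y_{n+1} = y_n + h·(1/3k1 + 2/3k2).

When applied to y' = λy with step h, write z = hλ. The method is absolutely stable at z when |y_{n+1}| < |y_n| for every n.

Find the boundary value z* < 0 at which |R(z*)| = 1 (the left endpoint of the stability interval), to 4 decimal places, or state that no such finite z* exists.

z* = -2.6667.

With y'=λy (z=hλ):
  k1=λy_n ⇒ h·k1=z·y_n;  k2=λ(1+9/16z)y_n ⇒ h·k2=z(1+9/16z)y_n
  y_{n+1}/y_n = 1 + 1/3z + 2/3z(1+9/16z) = 1 + z + 3/8z²
  so R(z) = 1 + z + 3/8z².

Solve |R(x)|<1 on ℝ⁻.
x=-1.2: |R|=0.3400
R=1: x+3/8x²=0 ⇒ x=−8/3=-2.6667; min R=1−1/(4·3/8)=0.3333>−1
Confirm numerically:
  x=-2.470: |R|=0.81784 <1
  x=-2.232: |R|=0.63618 <1
  x=-1.672: |R|=0.37634 <1
  x=-1.339: |R|=0.33335 <1
  x=-3.172: |R|=1.60109 >1
  x=-2.922: |R|=1.27978 >1
Interval (-2.6667, 0).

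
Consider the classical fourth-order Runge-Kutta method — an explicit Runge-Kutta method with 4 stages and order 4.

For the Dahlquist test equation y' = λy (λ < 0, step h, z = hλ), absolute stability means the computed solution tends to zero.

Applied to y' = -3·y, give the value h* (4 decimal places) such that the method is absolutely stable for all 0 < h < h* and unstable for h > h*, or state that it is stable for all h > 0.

(-2.7853,0); λ=-3 ⇒ h* = 0.9284.

Set f=λy, z=hλ:
  order 4, 4-stage ⇒ R(z)=1+z+z^2/2+z^3/6+z^4/24
  (e.g. R(-1.49)=0.27409, |R|=0.27409)

Boundary: |R(x)|=1, x<0.
x=-1.49: |R|=0.2741
|R(-2.91)|=1.2049 |R(-2.66)|=0.8270 |R(-2.33)|=0.5043
Bisect:
  x_lo=-3.2022 |R|=1.8333  x_hi=-0.0702 |R|=0.9322
  mid=-1.63617 |R|=0.27095 →hi
  mid=-2.41918 |R|=0.57448 →hi
  mid=-2.81068 |R|=1.03895 →lo
  mid=-2.61493 |R|=0.77209 →hi
  mid=-2.71280 |R|=0.89610 →hi
  mid=-2.76174 |R|=0.96507 →hi
  mid=-2.78621 |R|=1.00138 →lo
  ...
  [-2.78545,-2.78526] ⇒ x*=-2.7853
Stable set (-2.7853, 0).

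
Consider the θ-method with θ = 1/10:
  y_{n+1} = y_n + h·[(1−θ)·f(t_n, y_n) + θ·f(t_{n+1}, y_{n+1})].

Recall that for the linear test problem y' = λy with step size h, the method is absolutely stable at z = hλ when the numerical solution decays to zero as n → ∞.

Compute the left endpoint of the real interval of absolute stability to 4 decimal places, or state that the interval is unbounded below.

Test eqn y'=λy, z=hλ:
  y_{n+1} = y_n + z·[9/10·y_n + 1/10·y_{n+1}] ⇒ (1 − 1/10z)y_{n+1} = (1 + 9/10z)y_n
  so R(z) = (1 + 9/10z)/(1 − 1/10z).

Find x<0 with |R(x)|<1.
x=-1.22: |R|=0.0873
R=−1: 1+9/10x = −1+1/10x ⇒ -4/5x=2 ⇒ x=2/(-4/5)=-2.5000
Confirm numerically:
  x=-2.049: |R|=0.70056 <1
  x=-2.006: |R|=0.67083 <1
  x=-1.744: |R|=0.48501 <1
  x=-1.604: |R|=0.38228 <1
  x=-3.065: |R|=1.34596 >1
  x=-2.766: |R|=1.16669 >1
  x=-2.632: |R|=1.08360 >1
So |R|<1 on (-2.5000, 0).

left endpoint -2.5000.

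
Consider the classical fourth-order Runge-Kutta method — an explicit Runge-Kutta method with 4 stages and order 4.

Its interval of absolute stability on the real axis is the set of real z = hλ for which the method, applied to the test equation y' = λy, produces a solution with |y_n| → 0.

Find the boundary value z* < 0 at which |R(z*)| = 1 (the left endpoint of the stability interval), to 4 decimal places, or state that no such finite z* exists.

left endpoint -2.7853.

With y'=λy (z=hλ):
  order 4, 4-stage ⇒ R(z)=1+z+z^2/2+z^3/6+z^4/24
  (e.g. R(-1.74)=0.27773, |R|=0.27773)

Solve |R(x)|<1 on ℝ⁻.
x=-1.74: |R|=0.2777
|R(-1.29)|=0.2997 |R(-1)|=0.3750 |R(-0.74)|=0.4788
Bisect:
  x_lo=-3.5809 |R|=3.0286  x_hi=-0.0596 |R|=0.9421
  mid=-1.82024 |R|=0.28864 →hi
  mid=-2.70056 |R|=0.87958 →hi
  mid=-3.14072 |R|=1.68213 →lo
  mid=-2.92064 |R|=1.22398 →lo
  mid=-2.81060 |R|=1.03882 →lo
  mid=-2.75558 |R|=0.95611 →hi
  mid=-2.78309 |R|=0.99668 →hi
  mid=-2.79684 |R|=1.01755 →lo
  mid=-2.78996 |R|=1.00706 →lo
  mid=-2.78653 |R|=1.00186 →lo
  ...
  [-2.78545,-2.78524] ⇒ x*=-2.7853
So |R|<1 on (-2.7853, 0).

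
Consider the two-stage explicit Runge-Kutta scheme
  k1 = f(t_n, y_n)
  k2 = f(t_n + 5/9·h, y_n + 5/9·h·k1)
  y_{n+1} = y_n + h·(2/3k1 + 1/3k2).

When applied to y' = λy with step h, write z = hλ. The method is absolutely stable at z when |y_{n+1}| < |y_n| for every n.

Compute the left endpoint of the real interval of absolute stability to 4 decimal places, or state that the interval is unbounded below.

z* = -5.4000.

Test eqn y'=λy, z=hλ:
  k1=λy_n ⇒ h·k1=z·y_n;  k2=λ(1+5/9z)y_n ⇒ h·k2=z(1+5/9z)y_n
  y_{n+1}/y_n = 1 + 2/3z + 1/3z(1+5/9z) = 1 + z + 5/27z²
  so R(z) = 1 + z + 5/27z².

Solve |R(x)|<1 on ℝ⁻.
x=-0.84: |R|=0.2907
R=1: x+5/27x²=0 ⇒ x=−27/5=-5.4000; min R=1−1/(4·5/27)=-0.3500>−1
Confirm numerically:
  x=-4.071: |R|=0.00192 <1
  x=-2.446: |R|=0.33805 <1
  x=-2.373: |R|=0.33020 <1
  x=-5.814: |R|=1.44574 >1
  x=-5.448: |R|=1.04843 >1
Stable set (-5.4000, 0).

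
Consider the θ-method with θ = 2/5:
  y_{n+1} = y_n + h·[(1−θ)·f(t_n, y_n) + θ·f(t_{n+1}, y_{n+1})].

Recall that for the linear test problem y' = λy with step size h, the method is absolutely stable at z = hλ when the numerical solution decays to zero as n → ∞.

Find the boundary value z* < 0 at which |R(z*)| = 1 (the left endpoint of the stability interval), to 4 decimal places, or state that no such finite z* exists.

With y'=λy (z=hλ):
  y_{n+1} = y_n + z·[3/5·y_n + 2/5·y_{n+1}] ⇒ (1 − 2/5z)y_{n+1} = (1 + 3/5z)y_n
  Hence R(z) = (1 + 3/5z)/(1 − 2/5z).

Boundary: |R(x)|=1, x<0.
x=-1.73: |R|=0.0225
R=−1: 1+3/5x = −1+2/5x ⇒ -1/5x=2 ⇒ x=2/(-1/5)=-10.0000
Confirm numerically:
  x=-5.850: |R|=0.75150 <1
  x=-4.687: |R|=0.63037 <1
  x=-4.034: |R|=0.54346 <1
  x=-10.469: |R|=1.01808 >1
  x=-10.121: |R|=1.00479 >1
Stable set (-10.0000, 0).

left endpoint -10.0000.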